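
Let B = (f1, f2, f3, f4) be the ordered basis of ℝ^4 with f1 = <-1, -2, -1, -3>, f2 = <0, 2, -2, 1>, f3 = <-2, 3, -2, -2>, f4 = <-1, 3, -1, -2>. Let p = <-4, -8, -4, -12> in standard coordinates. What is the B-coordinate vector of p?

<4, 0, 0, 0>

[p]_B is the unique c with M c = p, where M has columns f1, ..., f4.
Row-reducing the augmented matrix [M | p] gives c = (4, 0, 0, 0).
Check: 4f1 + 0·f2 + 0·f3 + 0·f4 = <-4, -8, -4, -12>.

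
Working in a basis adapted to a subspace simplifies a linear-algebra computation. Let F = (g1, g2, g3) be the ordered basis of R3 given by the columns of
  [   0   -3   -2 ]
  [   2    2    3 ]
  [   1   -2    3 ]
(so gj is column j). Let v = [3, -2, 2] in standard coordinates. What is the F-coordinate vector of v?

[0, -1, 0]

We seek scalars with c_1 g1 + ... + c_3 g3 = v; equivalently solve M c = v where the columns of M are g1, ..., g3.
Solving this 3x3 system gives c = (0, -1, 0).
Check: 0·g1 - g2 + 0·g3 = [3, -2, 2].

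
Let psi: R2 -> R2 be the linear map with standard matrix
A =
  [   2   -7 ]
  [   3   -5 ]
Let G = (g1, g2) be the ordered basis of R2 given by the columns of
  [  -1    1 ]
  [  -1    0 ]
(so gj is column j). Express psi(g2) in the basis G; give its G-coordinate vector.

Column 2 of [psi]_G is the G-coordinate vector of psi(g2).
In standard coordinates psi(g2) = A g2 = (2, 3).
Converting to G: (2, 3) = -3g1 - g2, so the coordinate vector is (-3, -1).

(-3, -1)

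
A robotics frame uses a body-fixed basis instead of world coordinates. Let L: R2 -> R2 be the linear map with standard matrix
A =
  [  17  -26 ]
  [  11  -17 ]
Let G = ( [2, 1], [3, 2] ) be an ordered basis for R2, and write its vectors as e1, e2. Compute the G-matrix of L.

Let P have columns e1, e2. Then [L]_G = P^(-1) A P.
Here det P = 1, so P^(-1) is integer; computing A P first and then P^(-1)(A P) gives [[1, 1], [2, -1]].

[[1, 1], [2, -1]]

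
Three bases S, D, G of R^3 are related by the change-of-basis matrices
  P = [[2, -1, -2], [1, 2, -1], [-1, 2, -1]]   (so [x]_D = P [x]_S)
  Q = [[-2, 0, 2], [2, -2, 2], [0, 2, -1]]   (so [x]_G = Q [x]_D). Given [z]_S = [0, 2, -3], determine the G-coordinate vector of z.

Apply P to get D-coordinates [4, 7, 7], then Q to get G-coordinates.
The result is [z]_G = [6, 8, 7].

[6, 8, 7]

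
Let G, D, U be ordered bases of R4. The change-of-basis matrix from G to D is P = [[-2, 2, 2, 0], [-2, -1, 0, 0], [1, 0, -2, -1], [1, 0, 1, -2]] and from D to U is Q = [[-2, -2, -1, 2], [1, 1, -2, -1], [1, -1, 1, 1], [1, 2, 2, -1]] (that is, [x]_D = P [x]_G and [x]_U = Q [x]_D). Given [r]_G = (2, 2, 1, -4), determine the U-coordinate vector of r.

First [r]_D = P [r]_G = (2, -6, 4, 11).
Then [r]_U = Q [r]_D = (26, -23, 23, -13).

(26, -23, 23, -13)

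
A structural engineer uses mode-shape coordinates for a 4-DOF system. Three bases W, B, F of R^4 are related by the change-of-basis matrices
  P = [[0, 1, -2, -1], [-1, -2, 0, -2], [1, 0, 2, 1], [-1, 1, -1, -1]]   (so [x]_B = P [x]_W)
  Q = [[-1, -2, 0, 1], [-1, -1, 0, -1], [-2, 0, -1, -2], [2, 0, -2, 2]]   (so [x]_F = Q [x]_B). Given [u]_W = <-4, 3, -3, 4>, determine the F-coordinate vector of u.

<21, -1, -16, 34>

Apply P to get B-coordinates <5, -10, -6, 6>, then Q to get F-coordinates.
The result is [u]_F = <21, -1, -16, 34>.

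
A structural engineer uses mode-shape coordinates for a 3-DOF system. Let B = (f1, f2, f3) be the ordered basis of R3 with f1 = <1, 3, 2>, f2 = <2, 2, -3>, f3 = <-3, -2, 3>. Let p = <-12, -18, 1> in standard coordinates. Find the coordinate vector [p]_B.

<-4, -1, 2>

[p]_B is the unique c with M c = p, where M has columns f1, ..., f3.
Gaussian elimination on [M | p] yields c = (-4, -1, 2).
Check: -4f1 - f2 + 2f3 = <-12, -18, 1>.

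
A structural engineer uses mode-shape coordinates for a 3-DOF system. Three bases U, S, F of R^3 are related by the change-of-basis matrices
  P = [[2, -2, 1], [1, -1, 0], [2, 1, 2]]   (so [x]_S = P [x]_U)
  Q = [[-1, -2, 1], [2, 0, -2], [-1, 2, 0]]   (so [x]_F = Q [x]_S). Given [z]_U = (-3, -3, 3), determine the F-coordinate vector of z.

First [z]_S = P [z]_U = (3, 0, -3).
Then [z]_F = Q [z]_S = (-6, 12, -3).

(-6, 12, -3)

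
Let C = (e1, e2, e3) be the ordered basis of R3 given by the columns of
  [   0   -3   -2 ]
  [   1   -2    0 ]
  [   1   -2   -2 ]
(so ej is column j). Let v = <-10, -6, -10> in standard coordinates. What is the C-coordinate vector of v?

<-2, 2, 2>

We seek scalars with c_1 e1 + ... + c_3 e3 = v; equivalently solve M c = v where the columns of M are e1, ..., e3.
Solving this 3x3 system gives c = (-2, 2, 2).
Check: -2e1 + 2e2 + 2e3 = <-10, -6, -10>.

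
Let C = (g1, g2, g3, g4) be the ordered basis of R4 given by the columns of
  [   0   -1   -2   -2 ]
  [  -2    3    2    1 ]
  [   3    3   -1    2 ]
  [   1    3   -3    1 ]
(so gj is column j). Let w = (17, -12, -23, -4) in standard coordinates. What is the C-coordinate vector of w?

We seek scalars with c_1 g1 + ... + c_4 g4 = w; equivalently solve M c = w where the columns of M are g1, ..., g4.
Gaussian elimination on [M | w] yields c = (-4, -3, -4, -3).
Check: -4g1 - 3g2 - 4g3 - 3g4 = (17, -12, -23, -4).

(-4, -3, -4, -3)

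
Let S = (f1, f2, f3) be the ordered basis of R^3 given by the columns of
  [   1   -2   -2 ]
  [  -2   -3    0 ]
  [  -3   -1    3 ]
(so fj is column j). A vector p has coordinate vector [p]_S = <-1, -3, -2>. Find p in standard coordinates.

<9, 11, 0>

The coordinates say p = -f1 - 3f2 - 2f3; adding the scaled basis vectors gives <9, 11, 0>.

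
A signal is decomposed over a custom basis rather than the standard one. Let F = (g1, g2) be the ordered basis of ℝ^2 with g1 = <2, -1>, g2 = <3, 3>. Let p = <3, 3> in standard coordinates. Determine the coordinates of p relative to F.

[p]_F is the unique c with M c = p, where M has columns g1, g2.
System: 2c_1 + 3c_2 = 3, -c_1 + 3c_2 = 3; solving gives c_1 = 0, c_2 = 1.
Check: 0·g1 + g2 = <3, 3>.

<0, 1>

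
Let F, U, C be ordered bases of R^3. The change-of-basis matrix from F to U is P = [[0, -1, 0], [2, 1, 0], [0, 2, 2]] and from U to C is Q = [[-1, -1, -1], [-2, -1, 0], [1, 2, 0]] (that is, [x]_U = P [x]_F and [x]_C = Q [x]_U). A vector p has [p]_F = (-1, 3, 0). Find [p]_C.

(-4, 5, -1)

Composing the changes, [p]_C = Q P [p]_F.
Q P = [[-2, -2, -2], [-2, 1, 0], [4, 1, 0]]; applying this to (-1, 3, 0) gives (-4, 5, -1).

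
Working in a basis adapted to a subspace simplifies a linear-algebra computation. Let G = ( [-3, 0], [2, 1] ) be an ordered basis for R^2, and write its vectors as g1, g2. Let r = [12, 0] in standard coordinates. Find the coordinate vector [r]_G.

Write r = c_1 g1 + c_2 g2 and solve for the c_i.
System: -3c_1 + 2c_2 = 12, 0c_1 + c_2 = 0; solving gives c_1 = -4, c_2 = 0.
Check: -4g1 + 0·g2 = [12, 0].

[-4, 0]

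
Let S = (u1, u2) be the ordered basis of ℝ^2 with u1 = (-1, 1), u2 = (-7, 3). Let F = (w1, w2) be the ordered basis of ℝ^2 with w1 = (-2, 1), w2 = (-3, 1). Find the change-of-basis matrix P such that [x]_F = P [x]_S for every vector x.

[[2, 2], [-1, 1]]

Let M have columns uj and N have columns wj. Then for every x, N [x]_F = x = M [x]_S, so P = N^(-1) M.
Since det N = 1, N^(-1) has integer entries; multiplying gives P = [[2, 2], [-1, 1]].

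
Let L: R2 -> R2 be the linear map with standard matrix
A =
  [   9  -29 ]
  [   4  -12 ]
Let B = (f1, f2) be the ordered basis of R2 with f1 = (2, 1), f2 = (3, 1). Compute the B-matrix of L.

[[-1, 2], [-3, -2]]

With P the matrix whose columns are f1, f2, [L]_B = P^(-1) A P.
Column by column: L(f1) = A f1 = (-11, -4); its B-coordinates (-1, -3) give column 1.
Continuing for each basis vector yields [L]_B = [[-1, 2], [-3, -2]].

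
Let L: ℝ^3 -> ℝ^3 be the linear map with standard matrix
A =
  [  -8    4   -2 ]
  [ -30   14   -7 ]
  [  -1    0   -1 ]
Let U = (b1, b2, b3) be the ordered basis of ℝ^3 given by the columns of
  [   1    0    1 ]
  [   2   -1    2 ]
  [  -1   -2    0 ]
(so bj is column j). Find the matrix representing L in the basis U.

[[2, -2, -3], [-1, 0, 2], [0, 2, 3]]

With P the matrix whose columns are b1, ..., b3, [L]_U = P^(-1) A P.
Column by column: L(b1) = A b1 = [2, 5, 0]; its U-coordinates [2, -1, 0] give column 1.
Continuing for each basis vector yields [L]_U = [[2, -2, -3], [-1, 0, 2], [0, 2, 3]].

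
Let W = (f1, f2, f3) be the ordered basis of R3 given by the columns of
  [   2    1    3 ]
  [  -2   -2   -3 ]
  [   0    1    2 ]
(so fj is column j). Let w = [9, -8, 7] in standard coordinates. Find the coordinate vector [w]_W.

[-1, -1, 4]

We seek scalars with c_1 f1 + ... + c_3 f3 = w; equivalently solve M c = w where the columns of M are f1, ..., f3.
Gaussian elimination on [M | w] yields c = (-1, -1, 4).
Check: -f1 - f2 + 4f3 = [9, -8, 7].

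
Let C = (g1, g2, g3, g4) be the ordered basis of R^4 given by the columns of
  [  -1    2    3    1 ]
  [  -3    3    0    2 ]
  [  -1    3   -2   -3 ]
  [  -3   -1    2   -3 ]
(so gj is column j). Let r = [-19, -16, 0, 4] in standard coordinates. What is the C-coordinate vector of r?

[0, -4, -3, -2]

[r]_C is the unique c with M c = r, where M has columns g1, ..., g4.
Gaussian elimination on [M | r] yields c = (0, -4, -3, -2).
Check: 0·g1 - 4g2 - 3g3 - 2g4 = [-19, -16, 0, 4].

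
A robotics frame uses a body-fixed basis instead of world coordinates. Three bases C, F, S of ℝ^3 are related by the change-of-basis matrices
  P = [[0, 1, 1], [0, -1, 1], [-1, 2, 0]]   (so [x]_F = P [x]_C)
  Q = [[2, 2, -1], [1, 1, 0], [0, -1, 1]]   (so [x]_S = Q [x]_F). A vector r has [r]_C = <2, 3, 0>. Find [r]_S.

Apply P to get F-coordinates <3, -3, 4>, then Q to get S-coordinates.
The result is [r]_S = <-4, 0, 7>.

<-4, 0, 7>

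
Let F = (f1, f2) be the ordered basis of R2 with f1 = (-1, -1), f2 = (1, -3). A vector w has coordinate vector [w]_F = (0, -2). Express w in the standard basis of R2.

w = M [w]_F, where M has columns f1, f2.
Carrying out the matrix-vector product, w = (-2, 6).

(-2, 6)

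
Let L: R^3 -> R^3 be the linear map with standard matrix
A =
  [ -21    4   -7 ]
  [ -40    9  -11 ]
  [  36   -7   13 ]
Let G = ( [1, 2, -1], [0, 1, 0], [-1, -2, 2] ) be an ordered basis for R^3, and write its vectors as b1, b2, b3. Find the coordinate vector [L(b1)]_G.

[-3, 1, 3]

Compute L(b1) = A b1 = [-6, -11, 9] in standard coordinates.
Then write this in G-coordinates: solve for y in y_1 b1 + ... + y_3 b3 = [-6, -11, 9].
This gives y = [-3, 1, 3], which is column 1 of [L]_G.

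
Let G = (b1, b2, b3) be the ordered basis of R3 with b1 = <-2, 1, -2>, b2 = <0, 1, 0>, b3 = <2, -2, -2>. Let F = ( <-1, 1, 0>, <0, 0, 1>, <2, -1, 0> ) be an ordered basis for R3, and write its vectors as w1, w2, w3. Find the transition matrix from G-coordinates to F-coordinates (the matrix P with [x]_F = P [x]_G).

[[0, 2, -2], [-2, 0, -2], [-1, 1, 0]]

Let M have columns bj and N have columns wj. Then for every x, N [x]_F = x = M [x]_G, so P = N^(-1) M.
Since det N = 1, N^(-1) has integer entries; multiplying gives P = [[0, 2, -2], [-2, 0, -2], [-1, 1, 0]].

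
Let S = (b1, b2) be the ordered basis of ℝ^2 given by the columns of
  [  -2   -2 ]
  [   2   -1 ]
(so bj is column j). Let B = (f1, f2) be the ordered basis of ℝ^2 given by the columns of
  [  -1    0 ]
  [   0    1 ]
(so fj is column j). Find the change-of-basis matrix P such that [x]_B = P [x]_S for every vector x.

[[2, 2], [2, -1]]

Let M have columns bj and N have columns fj. Then for every x, N [x]_B = x = M [x]_S, so P = N^(-1) M.
Since det N = -1, N^(-1) has integer entries; multiplying gives P = [[2, 2], [2, -1]].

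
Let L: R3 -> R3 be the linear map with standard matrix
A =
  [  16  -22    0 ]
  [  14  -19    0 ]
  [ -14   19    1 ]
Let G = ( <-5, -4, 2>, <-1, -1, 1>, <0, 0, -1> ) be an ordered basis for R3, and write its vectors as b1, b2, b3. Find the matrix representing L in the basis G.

[[-2, -1, 0], [2, -1, 0], [2, 1, 1]]

The j-th column of [L]_G is [L(bj)]_G.
L(b1) = A b1 = <8, 6, -4> = -2b1 + 2b2 + 2b3, so column 1 is <-2, 2, 2>.
Repeating for b2, b3 and assembling the columns gives [[-2, -1, 0], [2, -1, 0], [2, 1, 1]].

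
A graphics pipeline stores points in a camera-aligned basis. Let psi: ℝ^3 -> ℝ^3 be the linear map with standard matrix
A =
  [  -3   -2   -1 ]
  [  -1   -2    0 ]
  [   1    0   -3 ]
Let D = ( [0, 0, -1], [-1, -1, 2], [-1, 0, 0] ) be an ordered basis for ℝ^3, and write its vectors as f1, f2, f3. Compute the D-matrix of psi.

[[-3, 1, -1], [0, -3, -1], [-1, 0, -2]]

Let P have columns f1, ..., f3. Then [psi]_D = P^(-1) A P.
Here det P = 1, so P^(-1) is integer; computing A P first and then P^(-1)(A P) gives [[-3, 1, -1], [0, -3, -1], [-1, 0, -2]].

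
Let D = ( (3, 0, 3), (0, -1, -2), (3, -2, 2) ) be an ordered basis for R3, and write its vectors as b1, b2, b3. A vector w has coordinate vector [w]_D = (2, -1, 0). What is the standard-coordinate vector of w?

(6, 1, 8)

w = M [w]_D, where M has columns b1, ..., b3.
Carrying out the matrix-vector product, w = (6, 1, 8).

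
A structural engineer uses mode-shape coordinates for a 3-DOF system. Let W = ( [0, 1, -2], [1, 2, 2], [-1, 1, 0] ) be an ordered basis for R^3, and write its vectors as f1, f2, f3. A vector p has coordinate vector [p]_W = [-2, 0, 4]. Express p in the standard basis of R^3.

p = M [p]_W, where M has columns f1, ..., f3.
Carrying out the matrix-vector product, p = [-4, 2, 4].

[-4, 2, 4]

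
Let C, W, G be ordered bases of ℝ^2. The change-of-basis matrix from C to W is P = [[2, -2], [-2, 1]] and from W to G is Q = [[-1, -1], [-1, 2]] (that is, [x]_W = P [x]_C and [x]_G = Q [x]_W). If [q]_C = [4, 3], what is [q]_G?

[3, -12]

Composing the changes, [q]_G = Q P [q]_C.
Q P = [[0, 1], [-6, 4]]; applying this to [4, 3] gives [3, -12].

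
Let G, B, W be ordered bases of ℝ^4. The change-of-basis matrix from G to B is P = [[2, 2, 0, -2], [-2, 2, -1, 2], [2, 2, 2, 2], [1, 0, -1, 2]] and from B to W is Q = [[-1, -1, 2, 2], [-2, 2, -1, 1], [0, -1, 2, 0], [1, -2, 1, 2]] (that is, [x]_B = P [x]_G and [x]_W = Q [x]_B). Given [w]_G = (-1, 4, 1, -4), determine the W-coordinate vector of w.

(-35, -36, -1, -8)

First [w]_B = P [w]_G = (14, 1, 0, -10).
Then [w]_W = Q [w]_B = (-35, -36, -1, -8).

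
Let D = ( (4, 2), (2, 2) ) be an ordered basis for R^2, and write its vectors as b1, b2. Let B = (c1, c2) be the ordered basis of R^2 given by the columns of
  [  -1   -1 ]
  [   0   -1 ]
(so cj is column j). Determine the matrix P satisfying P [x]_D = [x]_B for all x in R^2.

[[-2, 0], [-2, -2]]

Let M have columns bj and N have columns cj. Then for every x, N [x]_B = x = M [x]_D, so P = N^(-1) M.
Since det N = 1, N^(-1) has integer entries; multiplying gives P = [[-2, 0], [-2, -2]].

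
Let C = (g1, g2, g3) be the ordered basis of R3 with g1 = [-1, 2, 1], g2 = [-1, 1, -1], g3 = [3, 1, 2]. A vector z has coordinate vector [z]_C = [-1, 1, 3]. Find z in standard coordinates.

The coordinates say z = -g1 + g2 + 3g3; adding the scaled basis vectors gives [9, 2, 4].

[9, 2, 4]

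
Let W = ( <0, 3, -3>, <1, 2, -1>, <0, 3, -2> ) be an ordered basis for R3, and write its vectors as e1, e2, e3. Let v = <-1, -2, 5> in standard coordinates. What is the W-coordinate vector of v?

<-4, -1, 4>

Write v = c_1 e1 + ... + c_3 e3 and solve for the c_i.
Row-reducing the augmented matrix [M | v] gives c = (-4, -1, 4).
Check: -4e1 - e2 + 4e3 = <-1, -2, 5>.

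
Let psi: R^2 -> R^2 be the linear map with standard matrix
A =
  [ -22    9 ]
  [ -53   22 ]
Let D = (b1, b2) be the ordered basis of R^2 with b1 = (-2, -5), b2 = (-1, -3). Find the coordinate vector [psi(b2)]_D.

Column 2 of [psi]_D is the D-coordinate vector of psi(b2).
In standard coordinates psi(b2) = A b2 = (-5, -13).
Converting to D: (-5, -13) = 2b1 + b2, so the coordinate vector is (2, 1).

(2, 1)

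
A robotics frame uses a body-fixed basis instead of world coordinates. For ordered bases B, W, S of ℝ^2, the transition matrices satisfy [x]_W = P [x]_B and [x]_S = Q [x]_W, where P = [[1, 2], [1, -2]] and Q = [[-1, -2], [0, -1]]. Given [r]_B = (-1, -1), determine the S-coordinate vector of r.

(1, -1)

Composing the changes, [r]_S = Q P [r]_B.
Q P = [[-3, 2], [-1, 2]]; applying this to (-1, -1) gives (1, -1).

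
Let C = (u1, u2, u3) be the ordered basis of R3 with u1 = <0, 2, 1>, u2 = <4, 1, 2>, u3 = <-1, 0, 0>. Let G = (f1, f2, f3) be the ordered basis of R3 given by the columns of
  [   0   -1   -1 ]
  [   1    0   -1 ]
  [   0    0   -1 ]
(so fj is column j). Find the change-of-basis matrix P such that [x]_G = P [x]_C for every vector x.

Let M have columns uj and N have columns fj. Then for every x, N [x]_G = x = M [x]_C, so P = N^(-1) M.
Since det N = -1, N^(-1) has integer entries; multiplying gives P = [[1, -1, 0], [1, -2, 1], [-1, -2, 0]].

[[1, -1, 0], [1, -2, 1], [-1, -2, 0]]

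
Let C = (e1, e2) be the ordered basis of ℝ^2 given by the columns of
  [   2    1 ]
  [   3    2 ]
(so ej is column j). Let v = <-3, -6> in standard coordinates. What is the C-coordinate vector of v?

Write v = c_1 e1 + c_2 e2 and solve for the c_i.
System: 2c_1 + c_2 = -3, 3c_1 + 2c_2 = -6; solving gives c_1 = 0, c_2 = -3.
Check: 0·e1 - 3e2 = <-3, -6>.

<0, -3>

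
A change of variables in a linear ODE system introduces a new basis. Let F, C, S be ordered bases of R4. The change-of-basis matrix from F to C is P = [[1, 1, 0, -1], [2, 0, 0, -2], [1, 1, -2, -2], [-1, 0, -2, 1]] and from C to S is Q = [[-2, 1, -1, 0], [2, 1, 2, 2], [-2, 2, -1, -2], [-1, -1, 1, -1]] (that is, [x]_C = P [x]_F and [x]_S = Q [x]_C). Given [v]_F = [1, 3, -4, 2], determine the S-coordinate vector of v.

First [v]_C = P [v]_F = [2, -2, 8, 9].
Then [v]_S = Q [v]_C = [-14, 36, -34, -1].

[-14, 36, -34, -1]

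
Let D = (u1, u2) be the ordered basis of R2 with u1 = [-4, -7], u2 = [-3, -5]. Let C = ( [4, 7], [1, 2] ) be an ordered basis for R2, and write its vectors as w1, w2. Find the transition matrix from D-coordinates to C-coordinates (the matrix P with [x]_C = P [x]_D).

[[-1, -1], [0, 1]]

Take x = uj: its D-coordinates are the j-th standard unit vector, so P e_j — column j of P — equals [uj]_C.
u1 = -w1 + 0·w2, giving column 1 = [-1, 0]; repeating for each j gives P = [[-1, -1], [0, 1]].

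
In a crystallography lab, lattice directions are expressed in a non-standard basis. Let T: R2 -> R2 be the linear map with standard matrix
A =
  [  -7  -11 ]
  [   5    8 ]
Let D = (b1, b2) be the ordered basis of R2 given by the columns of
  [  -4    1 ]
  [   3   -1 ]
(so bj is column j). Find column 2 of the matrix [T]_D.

(-1, 0)

Column 2 of [T]_D is the D-coordinate vector of T(b2).
In standard coordinates T(b2) = A b2 = (4, -3).
Converting to D: (4, -3) = -b1 + 0·b2, so the coordinate vector is (-1, 0).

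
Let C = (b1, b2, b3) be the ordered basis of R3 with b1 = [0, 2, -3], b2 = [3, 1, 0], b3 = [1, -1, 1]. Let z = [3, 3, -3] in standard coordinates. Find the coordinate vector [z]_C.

Write z = c_1 b1 + ... + c_3 b3 and solve for the c_i.
Solving this 3x3 system gives c = (1, 1, 0).
Check: b1 + b2 + 0·b3 = [3, 3, -3].

[1, 1, 0]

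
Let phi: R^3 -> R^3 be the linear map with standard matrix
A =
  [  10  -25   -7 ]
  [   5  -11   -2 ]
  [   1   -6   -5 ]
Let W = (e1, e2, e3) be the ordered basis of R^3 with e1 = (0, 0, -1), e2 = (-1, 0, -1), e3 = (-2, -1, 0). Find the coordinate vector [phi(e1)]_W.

Column 1 of [phi]_W is the W-coordinate vector of phi(e1).
In standard coordinates phi(e1) = A e1 = (7, 2, 5).
Converting to W: (7, 2, 5) = -2e1 - 3e2 - 2e3, so the coordinate vector is (-2, -3, -2).

(-2, -3, -2)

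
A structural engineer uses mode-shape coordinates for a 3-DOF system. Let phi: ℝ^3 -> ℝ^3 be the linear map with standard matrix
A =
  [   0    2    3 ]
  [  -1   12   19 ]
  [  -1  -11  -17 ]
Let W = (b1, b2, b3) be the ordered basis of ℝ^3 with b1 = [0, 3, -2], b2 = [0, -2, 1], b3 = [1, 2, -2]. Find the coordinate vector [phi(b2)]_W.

[-3, -3, -1]

Column 2 of [phi]_W is the W-coordinate vector of phi(b2).
In standard coordinates phi(b2) = A b2 = [-1, -5, 5].
Converting to W: [-1, -5, 5] = -3b1 - 3b2 - b3, so the coordinate vector is [-3, -3, -1].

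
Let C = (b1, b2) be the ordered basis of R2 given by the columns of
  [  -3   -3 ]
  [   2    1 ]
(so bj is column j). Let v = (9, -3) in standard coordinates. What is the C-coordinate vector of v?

We seek scalars with c_1 b1 + c_2 b2 = v; equivalently solve M c = v where the columns of M are b1, b2.
System: -3c_1 - 3c_2 = 9, 2c_1 + c_2 = -3; solving gives c_1 = 0, c_2 = -3.
Check: 0·b1 - 3b2 = (9, -3).

(0, -3)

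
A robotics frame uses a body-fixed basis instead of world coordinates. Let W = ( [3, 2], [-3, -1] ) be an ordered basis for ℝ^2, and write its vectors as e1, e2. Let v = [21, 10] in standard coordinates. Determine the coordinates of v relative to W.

Write v = c_1 e1 + c_2 e2 and solve for the c_i.
System: 3c_1 - 3c_2 = 21, 2c_1 - c_2 = 10; solving gives c_1 = 3, c_2 = -4.
Check: 3e1 - 4e2 = [21, 10].

[3, -4]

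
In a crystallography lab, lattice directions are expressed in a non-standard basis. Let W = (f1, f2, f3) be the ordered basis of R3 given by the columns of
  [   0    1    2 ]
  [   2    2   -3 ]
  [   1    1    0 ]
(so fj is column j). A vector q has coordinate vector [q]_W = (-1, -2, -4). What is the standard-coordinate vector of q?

(-10, 6, -3)

By definition q = -f1 - 2f2 - 4f3.
Summing componentwise gives (-10, 6, -3).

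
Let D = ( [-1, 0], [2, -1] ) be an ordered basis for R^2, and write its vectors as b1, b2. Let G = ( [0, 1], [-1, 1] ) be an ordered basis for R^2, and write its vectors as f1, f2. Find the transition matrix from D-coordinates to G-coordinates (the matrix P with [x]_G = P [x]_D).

[[-1, 1], [1, -2]]

Let M have columns bj and N have columns fj. Then for every x, N [x]_G = x = M [x]_D, so P = N^(-1) M.
Since det N = 1, N^(-1) has integer entries; multiplying gives P = [[-1, 1], [1, -2]].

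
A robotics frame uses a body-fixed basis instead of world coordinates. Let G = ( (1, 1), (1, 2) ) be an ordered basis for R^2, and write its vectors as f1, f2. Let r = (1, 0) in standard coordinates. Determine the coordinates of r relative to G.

[r]_G is the unique c with M c = r, where M has columns f1, f2.
System: c_1 + c_2 = 1, c_1 + 2c_2 = 0; solving gives c_1 = 2, c_2 = -1.
Check: 2f1 - f2 = (1, 0).

(2, -1)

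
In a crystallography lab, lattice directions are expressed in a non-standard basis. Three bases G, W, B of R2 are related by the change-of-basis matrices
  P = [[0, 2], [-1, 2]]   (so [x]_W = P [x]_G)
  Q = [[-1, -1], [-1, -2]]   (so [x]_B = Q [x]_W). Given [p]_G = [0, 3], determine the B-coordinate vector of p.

[-12, -18]

First [p]_W = P [p]_G = [6, 6].
Then [p]_B = Q [p]_W = [-12, -18].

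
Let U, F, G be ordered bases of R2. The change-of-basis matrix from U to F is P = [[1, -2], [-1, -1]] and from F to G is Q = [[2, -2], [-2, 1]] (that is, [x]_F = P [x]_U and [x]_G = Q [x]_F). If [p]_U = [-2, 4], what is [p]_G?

[-16, 18]

Composing the changes, [p]_G = Q P [p]_U.
Q P = [[4, -2], [-3, 3]]; applying this to [-2, 4] gives [-16, 18].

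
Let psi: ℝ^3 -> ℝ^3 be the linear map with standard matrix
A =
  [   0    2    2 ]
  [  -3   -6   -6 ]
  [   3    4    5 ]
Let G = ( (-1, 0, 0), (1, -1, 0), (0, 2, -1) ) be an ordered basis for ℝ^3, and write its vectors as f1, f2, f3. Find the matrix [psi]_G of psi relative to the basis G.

[[3, 1, -2], [3, -1, 0], [3, 1, -3]]

Let P have columns f1, ..., f3. Then [psi]_G = P^(-1) A P.
Here det P = -1, so P^(-1) is integer; computing A P first and then P^(-1)(A P) gives [[3, 1, -2], [3, -1, 0], [3, 1, -3]].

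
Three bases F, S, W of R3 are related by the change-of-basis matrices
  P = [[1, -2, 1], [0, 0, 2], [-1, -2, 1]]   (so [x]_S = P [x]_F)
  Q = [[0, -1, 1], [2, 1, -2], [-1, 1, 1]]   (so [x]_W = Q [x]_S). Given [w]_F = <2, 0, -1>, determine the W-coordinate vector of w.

<-1, 6, -6>

First [w]_S = P [w]_F = <1, -2, -3>.
Then [w]_W = Q [w]_S = <-1, 6, -6>.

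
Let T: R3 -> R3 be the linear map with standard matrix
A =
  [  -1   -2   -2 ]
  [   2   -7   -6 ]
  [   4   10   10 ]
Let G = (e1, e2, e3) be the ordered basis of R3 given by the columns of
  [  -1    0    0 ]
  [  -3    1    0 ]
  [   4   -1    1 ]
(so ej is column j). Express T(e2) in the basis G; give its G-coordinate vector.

<0, -1, -1>

Compute T(e2) = A e2 = <0, -1, 0> in standard coordinates.
Then write this in G-coordinates: solve for y in y_1 e1 + ... + y_3 e3 = <0, -1, 0>.
This gives y = <0, -1, -1>, which is column 2 of [T]_G.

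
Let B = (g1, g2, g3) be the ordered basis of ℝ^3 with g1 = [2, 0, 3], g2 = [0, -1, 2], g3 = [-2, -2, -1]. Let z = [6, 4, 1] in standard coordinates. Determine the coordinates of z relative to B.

[3, -4, 0]

[z]_B is the unique c with M c = z, where M has columns g1, ..., g3.
Row-reducing the augmented matrix [M | z] gives c = (3, -4, 0).
Check: 3g1 - 4g2 + 0·g3 = [6, 4, 1].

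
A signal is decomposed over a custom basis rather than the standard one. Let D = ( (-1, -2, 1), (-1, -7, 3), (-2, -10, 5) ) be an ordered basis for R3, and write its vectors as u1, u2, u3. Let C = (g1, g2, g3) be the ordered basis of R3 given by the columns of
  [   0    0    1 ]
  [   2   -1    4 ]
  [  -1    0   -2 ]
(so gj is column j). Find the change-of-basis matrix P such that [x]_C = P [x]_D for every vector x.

[[1, -1, -1], [0, 1, 0], [-1, -1, -2]]

Let M have columns uj and N have columns gj. Then for every x, N [x]_C = x = M [x]_D, so P = N^(-1) M.
Since det N = -1, N^(-1) has integer entries; multiplying gives P = [[1, -1, -1], [0, 1, 0], [-1, -1, -2]].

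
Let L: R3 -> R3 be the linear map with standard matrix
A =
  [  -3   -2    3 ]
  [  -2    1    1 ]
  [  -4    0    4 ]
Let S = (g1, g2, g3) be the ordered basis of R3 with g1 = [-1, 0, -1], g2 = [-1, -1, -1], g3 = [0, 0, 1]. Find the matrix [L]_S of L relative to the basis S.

The j-th column of [L]_S is [L(gj)]_S.
L(g1) = A g1 = [0, 1, 0] = g1 - g2 + 0·g3, so column 1 is [1, -1, 0].
Repeating for g2, g3 and assembling the columns gives [[1, -2, -2], [-1, 0, -1], [0, -2, 1]].

[[1, -2, -2], [-1, 0, -1], [0, -2, 1]]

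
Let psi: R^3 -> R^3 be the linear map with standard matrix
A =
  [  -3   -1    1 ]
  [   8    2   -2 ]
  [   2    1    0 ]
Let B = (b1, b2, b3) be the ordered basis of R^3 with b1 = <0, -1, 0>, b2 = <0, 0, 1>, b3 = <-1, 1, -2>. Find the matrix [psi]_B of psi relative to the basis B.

With P the matrix whose columns are b1, ..., b3, [psi]_B = P^(-1) A P.
Column by column: psi(b1) = A b1 = <1, -2, -1>; its B-coordinates <1, -3, -1> give column 1.
Continuing for each basis vector yields [psi]_B = [[1, 1, 2], [-3, -2, -1], [-1, -1, 0]].

[[1, 1, 2], [-3, -2, -1], [-1, -1, 0]]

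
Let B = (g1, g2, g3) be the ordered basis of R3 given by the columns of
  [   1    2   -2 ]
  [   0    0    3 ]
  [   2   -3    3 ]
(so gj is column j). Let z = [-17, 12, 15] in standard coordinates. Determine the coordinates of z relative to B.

[-3, -3, 4]

We seek scalars with c_1 g1 + ... + c_3 g3 = z; equivalently solve M c = z where the columns of M are g1, ..., g3.
Row-reducing the augmented matrix [M | z] gives c = (-3, -3, 4).
Check: -3g1 - 3g2 + 4g3 = [-17, 12, 15].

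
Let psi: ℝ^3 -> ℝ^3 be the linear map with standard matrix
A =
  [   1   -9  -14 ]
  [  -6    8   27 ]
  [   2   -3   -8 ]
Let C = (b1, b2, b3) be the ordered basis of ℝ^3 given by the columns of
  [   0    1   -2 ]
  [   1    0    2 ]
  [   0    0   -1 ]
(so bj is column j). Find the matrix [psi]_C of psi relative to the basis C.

Let P have columns b1, ..., b3. Then [psi]_C = P^(-1) A P.
Here det P = 1, so P^(-1) is integer; computing A P first and then P^(-1)(A P) gives [[2, -2, -3], [-3, -3, -2], [3, -2, 2]].

[[2, -2, -3], [-3, -3, -2], [3, -2, 2]]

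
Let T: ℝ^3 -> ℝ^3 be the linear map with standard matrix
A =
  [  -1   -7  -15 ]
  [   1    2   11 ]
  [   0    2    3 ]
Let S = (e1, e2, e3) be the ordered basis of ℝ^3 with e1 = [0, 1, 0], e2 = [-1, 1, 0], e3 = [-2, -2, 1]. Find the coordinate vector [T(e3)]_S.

Compute T(e3) = A e3 = [1, 5, -1] in standard coordinates.
Then write this in S-coordinates: solve for y in y_1 e1 + ... + y_3 e3 = [1, 5, -1].
This gives y = [2, 1, -1], which is column 3 of [T]_S.

[2, 1, -1]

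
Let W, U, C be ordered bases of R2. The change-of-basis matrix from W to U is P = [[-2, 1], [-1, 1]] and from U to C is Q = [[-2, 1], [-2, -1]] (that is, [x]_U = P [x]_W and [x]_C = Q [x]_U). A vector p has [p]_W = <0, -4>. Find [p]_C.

First [p]_U = P [p]_W = <-4, -4>.
Then [p]_C = Q [p]_U = <4, 12>.

<4, 12>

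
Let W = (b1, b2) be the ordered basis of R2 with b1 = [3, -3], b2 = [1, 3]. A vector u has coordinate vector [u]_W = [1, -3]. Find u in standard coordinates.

[0, -12]

By definition u = b1 - 3b2.
Summing componentwise gives [0, -12].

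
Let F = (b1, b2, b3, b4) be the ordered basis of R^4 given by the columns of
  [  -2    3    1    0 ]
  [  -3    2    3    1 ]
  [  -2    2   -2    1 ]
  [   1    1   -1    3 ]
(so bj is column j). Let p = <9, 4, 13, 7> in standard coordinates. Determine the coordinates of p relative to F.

[p]_F is the unique c with M c = p, where M has columns b1, ..., b4.
Row-reducing the augmented matrix [M | p] gives c = (-1, 3, -2, 1).
Check: -b1 + 3b2 - 2b3 + b4 = <9, 4, 13, 7>.

<-1, 3, -2, 1>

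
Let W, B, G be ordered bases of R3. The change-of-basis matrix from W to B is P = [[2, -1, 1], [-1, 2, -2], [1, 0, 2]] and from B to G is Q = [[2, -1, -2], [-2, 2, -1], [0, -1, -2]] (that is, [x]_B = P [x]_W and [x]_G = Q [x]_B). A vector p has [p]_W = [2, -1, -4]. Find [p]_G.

Apply P to get B-coordinates [1, 4, -6], then Q to get G-coordinates.
The result is [p]_G = [10, 12, 8].

[10, 12, 8]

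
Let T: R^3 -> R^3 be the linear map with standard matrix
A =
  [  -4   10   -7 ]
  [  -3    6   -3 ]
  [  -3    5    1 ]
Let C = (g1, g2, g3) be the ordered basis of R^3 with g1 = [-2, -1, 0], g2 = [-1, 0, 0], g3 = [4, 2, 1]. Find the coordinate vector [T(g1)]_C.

[2, 2, 1]

Column 1 of [T]_C is the C-coordinate vector of T(g1).
In standard coordinates T(g1) = A g1 = [-2, 0, 1].
Converting to C: [-2, 0, 1] = 2g1 + 2g2 + g3, so the coordinate vector is [2, 2, 1].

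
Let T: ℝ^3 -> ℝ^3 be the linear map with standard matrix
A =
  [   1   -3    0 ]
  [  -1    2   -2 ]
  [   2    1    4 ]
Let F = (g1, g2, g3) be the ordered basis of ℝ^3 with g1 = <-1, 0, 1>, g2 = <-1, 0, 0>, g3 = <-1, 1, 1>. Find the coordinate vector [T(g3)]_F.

Compute T(g3) = A g3 = <-4, 1, 3> in standard coordinates.
Then write this in F-coordinates: solve for y in y_1 g1 + ... + y_3 g3 = <-4, 1, 3>.
This gives y = <2, 1, 1>, which is column 3 of [T]_F.

<2, 1, 1>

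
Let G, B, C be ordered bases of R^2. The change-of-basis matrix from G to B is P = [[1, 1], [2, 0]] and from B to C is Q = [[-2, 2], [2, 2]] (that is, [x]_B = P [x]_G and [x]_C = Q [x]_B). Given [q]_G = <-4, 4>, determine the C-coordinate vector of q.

First [q]_B = P [q]_G = <0, -8>.
Then [q]_C = Q [q]_B = <-16, -16>.

<-16, -16>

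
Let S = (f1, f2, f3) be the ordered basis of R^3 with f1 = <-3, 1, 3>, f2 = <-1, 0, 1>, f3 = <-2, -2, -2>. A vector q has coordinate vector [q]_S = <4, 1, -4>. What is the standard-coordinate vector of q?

<-5, 12, 21>

The coordinates say q = 4f1 + f2 - 4f3; adding the scaled basis vectors gives <-5, 12, 21>.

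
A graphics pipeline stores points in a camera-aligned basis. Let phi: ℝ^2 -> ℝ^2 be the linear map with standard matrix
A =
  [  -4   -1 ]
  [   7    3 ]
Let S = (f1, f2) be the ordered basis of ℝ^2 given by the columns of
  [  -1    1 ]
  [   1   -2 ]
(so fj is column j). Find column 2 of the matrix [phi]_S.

Column 2 of [phi]_S is the S-coordinate vector of phi(f2).
In standard coordinates phi(f2) = A f2 = <-2, 1>.
Converting to S: <-2, 1> = 3f1 + f2, so the coordinate vector is <3, 1>.

<3, 1>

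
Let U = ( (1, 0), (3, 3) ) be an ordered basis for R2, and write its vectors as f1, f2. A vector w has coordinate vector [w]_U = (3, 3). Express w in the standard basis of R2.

w = M [w]_U, where M has columns f1, f2.
Carrying out the matrix-vector product, w = (12, 9).

(12, 9)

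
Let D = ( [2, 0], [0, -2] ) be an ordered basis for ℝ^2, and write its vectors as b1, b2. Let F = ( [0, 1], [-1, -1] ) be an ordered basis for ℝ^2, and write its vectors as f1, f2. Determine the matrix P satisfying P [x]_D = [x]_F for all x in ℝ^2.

Take x = bj: its D-coordinates are the j-th standard unit vector, so P e_j — column j of P — equals [bj]_F.
b1 = -2f1 - 2f2, giving column 1 = [-2, -2]; repeating for each j gives P = [[-2, -2], [-2, 0]].

[[-2, -2], [-2, 0]]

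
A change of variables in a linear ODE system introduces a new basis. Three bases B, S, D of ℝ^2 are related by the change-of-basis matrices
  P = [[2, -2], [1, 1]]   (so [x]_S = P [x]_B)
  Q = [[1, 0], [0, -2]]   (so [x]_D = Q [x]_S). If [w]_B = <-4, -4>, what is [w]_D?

Apply P to get S-coordinates <0, -8>, then Q to get D-coordinates.
The result is [w]_D = <0, 16>.

<0, 16>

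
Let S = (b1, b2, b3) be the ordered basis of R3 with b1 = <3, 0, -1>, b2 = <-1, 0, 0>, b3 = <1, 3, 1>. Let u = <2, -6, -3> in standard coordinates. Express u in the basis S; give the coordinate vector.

<1, -1, -2>

Write u = c_1 b1 + ... + c_3 b3 and solve for the c_i.
Solving this 3x3 system gives c = (1, -1, -2).
Check: b1 - b2 - 2b3 = <2, -6, -3>.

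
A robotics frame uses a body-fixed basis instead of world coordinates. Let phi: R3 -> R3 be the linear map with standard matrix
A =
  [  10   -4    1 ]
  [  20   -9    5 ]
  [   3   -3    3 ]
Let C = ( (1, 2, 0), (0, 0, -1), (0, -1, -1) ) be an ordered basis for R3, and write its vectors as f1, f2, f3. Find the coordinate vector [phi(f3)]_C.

Column 3 of [phi]_C is the C-coordinate vector of phi(f3).
In standard coordinates phi(f3) = A f3 = (3, 4, 0).
Converting to C: (3, 4, 0) = 3f1 - 2f2 + 2f3, so the coordinate vector is (3, -2, 2).

(3, -2, 2)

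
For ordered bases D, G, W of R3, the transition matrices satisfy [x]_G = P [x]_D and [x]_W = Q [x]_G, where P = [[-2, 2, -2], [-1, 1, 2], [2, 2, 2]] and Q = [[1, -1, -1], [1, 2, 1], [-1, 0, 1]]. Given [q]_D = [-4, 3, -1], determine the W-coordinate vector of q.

[15, 22, -20]

Composing the changes, [q]_W = Q P [q]_D.
Q P = [[-3, -1, -6], [-2, 6, 4], [4, 0, 4]]; applying this to [-4, 3, -1] gives [15, 22, -20].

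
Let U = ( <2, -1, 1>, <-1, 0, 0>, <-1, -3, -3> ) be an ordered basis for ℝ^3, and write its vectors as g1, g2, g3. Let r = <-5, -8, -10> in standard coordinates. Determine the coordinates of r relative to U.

We seek scalars with c_1 g1 + ... + c_3 g3 = r; equivalently solve M c = r where the columns of M are g1, ..., g3.
Solving this 3x3 system gives c = (-1, 0, 3).
Check: -g1 + 0·g2 + 3g3 = <-5, -8, -10>.

<-1, 0, 3>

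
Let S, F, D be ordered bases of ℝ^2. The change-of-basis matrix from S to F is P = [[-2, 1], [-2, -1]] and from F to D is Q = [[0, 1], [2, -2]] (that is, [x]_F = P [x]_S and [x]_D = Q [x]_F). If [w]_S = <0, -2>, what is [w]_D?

Composing the changes, [w]_D = Q P [w]_S.
Q P = [[-2, -1], [0, 4]]; applying this to <0, -2> gives <2, -8>.

<2, -8>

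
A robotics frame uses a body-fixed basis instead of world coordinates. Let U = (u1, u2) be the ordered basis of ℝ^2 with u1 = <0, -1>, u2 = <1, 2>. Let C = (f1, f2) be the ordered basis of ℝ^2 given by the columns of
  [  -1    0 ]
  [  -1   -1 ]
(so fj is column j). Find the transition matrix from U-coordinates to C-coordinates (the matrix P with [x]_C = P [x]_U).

[[0, -1], [1, -1]]

Let M have columns uj and N have columns fj. Then for every x, N [x]_C = x = M [x]_U, so P = N^(-1) M.
Since det N = 1, N^(-1) has integer entries; multiplying gives P = [[0, -1], [1, -1]].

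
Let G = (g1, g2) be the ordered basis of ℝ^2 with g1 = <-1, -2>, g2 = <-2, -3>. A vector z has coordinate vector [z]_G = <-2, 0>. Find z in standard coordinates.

<2, 4>

z = M [z]_G, where M has columns g1, g2.
Carrying out the matrix-vector product, z = <2, 4>.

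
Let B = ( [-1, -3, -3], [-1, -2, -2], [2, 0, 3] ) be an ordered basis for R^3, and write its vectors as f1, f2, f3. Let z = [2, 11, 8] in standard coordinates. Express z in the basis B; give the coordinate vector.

[-3, -1, -1]

[z]_B is the unique c with M c = z, where M has columns f1, ..., f3.
Row-reducing the augmented matrix [M | z] gives c = (-3, -1, -1).
Check: -3f1 - f2 - f3 = [2, 11, 8].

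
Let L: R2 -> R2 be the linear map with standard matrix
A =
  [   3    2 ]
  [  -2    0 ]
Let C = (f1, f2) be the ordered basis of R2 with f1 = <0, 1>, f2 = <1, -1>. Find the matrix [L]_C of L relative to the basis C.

Let P have columns f1, f2. Then [L]_C = P^(-1) A P.
Here det P = -1, so P^(-1) is integer; computing A P first and then P^(-1)(A P) gives [[2, -1], [2, 1]].

[[2, -1], [2, 1]]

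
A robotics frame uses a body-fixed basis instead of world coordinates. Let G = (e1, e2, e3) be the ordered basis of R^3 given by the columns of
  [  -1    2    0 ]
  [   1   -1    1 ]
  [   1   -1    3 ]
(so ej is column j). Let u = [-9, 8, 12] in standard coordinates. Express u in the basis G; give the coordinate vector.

Write u = c_1 e1 + ... + c_3 e3 and solve for the c_i.
Solving this 3x3 system gives c = (3, -3, 2).
Check: 3e1 - 3e2 + 2e3 = [-9, 8, 12].

[3, -3, 2]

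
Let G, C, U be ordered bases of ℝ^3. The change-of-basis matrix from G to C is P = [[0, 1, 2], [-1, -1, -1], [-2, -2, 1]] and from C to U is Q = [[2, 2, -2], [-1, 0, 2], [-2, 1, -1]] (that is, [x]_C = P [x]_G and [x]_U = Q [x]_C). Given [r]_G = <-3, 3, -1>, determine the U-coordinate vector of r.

Apply P to get C-coordinates <1, 1, -1>, then Q to get U-coordinates.
The result is [r]_U = <6, -3, 0>.

<6, -3, 0>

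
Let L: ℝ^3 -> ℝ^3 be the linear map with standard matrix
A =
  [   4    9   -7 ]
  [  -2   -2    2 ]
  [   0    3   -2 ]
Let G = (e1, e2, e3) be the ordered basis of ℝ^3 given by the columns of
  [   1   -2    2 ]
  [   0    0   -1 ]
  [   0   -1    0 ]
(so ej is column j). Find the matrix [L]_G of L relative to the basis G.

With P the matrix whose columns are e1, ..., e3, [L]_G = P^(-1) A P.
Column by column: L(e1) = A e1 = [4, -2, 0]; its G-coordinates [0, 0, 2] give column 1.
Continuing for each basis vector yields [L]_G = [[0, -1, 1], [0, -2, 3], [2, -2, 2]].

[[0, -1, 1], [0, -2, 3], [2, -2, 2]]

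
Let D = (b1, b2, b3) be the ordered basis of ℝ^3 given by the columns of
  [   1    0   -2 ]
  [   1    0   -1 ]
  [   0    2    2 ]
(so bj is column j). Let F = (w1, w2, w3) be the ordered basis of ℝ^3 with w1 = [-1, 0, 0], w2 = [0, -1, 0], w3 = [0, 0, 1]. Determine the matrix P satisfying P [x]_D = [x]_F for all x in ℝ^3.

[[-1, 0, 2], [-1, 0, 1], [0, 2, 2]]

Take x = bj: its D-coordinates are the j-th standard unit vector, so P e_j — column j of P — equals [bj]_F.
b1 = -w1 - w2 + 0·w3, giving column 1 = [-1, -1, 0]; repeating for each j gives P = [[-1, 0, 2], [-1, 0, 1], [0, 2, 2]].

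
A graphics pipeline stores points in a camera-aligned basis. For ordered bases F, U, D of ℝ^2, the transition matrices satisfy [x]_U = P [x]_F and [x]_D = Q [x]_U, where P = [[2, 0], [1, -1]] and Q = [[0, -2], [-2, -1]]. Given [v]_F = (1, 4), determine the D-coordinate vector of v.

First [v]_U = P [v]_F = (2, -3).
Then [v]_D = Q [v]_U = (6, -1).

(6, -1)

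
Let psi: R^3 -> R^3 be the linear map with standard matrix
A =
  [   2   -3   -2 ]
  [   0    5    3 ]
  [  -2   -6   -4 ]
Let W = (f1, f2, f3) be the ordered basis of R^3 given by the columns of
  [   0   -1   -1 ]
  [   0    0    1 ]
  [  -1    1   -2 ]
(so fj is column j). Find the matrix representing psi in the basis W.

The j-th column of [psi]_W is [psi(fj)]_W.
psi(f1) = A f1 = (2, -3, 4) = 3f1 + f2 - 3f3, so column 1 is (3, 1, -3).
Repeating for f2, f3 and assembling the columns gives [[3, -3, 0], [1, 1, 2], [-3, 3, -1]].

[[3, -3, 0], [1, 1, 2], [-3, 3, -1]]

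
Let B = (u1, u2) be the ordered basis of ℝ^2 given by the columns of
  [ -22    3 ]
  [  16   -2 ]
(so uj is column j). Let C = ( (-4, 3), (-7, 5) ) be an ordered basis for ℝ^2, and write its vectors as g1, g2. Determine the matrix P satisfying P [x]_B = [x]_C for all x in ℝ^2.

[[2, 1], [2, -1]]

Take x = uj: its B-coordinates are the j-th standard unit vector, so P e_j — column j of P — equals [uj]_C.
u1 = 2g1 + 2g2, giving column 1 = (2, 2); repeating for each j gives P = [[2, 1], [2, -1]].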